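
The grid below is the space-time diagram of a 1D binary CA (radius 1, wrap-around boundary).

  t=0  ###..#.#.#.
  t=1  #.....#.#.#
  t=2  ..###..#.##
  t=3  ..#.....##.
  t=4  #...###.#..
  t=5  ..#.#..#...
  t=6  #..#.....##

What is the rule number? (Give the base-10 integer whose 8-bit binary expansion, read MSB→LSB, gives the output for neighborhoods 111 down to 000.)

41

  [7] ### => .  t=0,i=1
  [6] ##. => .  t=0,i=2
  [5] #.# => #  t=0,i=6
  [4] #.. => .  t=0,i=3
  [3] .## => #  t=0,i=0
  [2] .#. => .  t=0,i=5
  [1] ..# => .  t=0,i=4
  [0] ... => #  t=1,i=2
  bits 00101001 = 41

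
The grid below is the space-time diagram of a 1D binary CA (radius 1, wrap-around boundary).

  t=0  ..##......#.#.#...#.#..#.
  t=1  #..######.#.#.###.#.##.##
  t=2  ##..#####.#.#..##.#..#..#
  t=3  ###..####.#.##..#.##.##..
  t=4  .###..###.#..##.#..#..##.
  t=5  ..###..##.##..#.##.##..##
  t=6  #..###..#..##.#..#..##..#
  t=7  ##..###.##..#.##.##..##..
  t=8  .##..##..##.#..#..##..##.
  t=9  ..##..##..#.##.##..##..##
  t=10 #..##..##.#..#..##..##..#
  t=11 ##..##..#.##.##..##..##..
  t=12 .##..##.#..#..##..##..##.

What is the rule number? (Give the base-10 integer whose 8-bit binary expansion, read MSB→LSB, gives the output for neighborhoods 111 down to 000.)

  ### -> #   bit 7 = 1  t=1,i=4
  ##. -> #   bit 6 = 1  t=0,i=3
  #.# -> .   bit 5 = 0  t=0,i=11
  #.. -> #   bit 4 = 1  t=0,i=4
  .## -> .   bit 3 = 0  t=0,i=2
  .#. -> #   bit 2 = 1  t=0,i=10
  ..# -> .   bit 1 = 0  t=0,i=1
  ... -> #   bit 0 = 1  t=0,i=0
  bits 11010101 = 213

213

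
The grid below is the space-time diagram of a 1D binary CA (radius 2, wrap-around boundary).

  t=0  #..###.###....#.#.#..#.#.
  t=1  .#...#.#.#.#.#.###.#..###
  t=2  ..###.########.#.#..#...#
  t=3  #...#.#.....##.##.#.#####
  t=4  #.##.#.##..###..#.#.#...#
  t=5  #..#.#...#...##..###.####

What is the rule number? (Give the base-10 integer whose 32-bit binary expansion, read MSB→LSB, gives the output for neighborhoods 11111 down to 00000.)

  ##### -> .   bit 31 = 0  t=2,i=8
  ####. -> #   bit 30 = 1  t=2,i=12
  ###.# -> #   bit 29 = 1  t=0,i=5
  ###.. -> #   bit 28 = 1  t=0,i=9
  ##.## -> .   bit 27 = 0  t=0,i=6
  ##.#. -> .   bit 26 = 0  t=1,i=0
  ##..# -> #   bit 25 = 1  t=4,i=9
  ##... -> .   bit 24 = 0  t=0,i=10
  #.### -> #   bit 23 = 1  t=0,i=7
  #.##. -> .   bit 22 = 0  t=3,i=15
  #.#.# -> #   bit 21 = 1  t=0,i=16
  #.#.. -> .   bit 20 = 0  t=0,i=0
  #..## -> .   bit 19 = 0  t=0,i=2
  #..#. -> .   bit 18 = 0  t=0,i=20
  #...# -> #   bit 17 = 1  t=1,i=3
  #.... -> #   bit 16 = 1  t=0,i=11
  .#### -> .   bit 15 = 0  t=2,i=7
  .###. -> .   bit 14 = 0  t=0,i=4
  .##.# -> #   bit 13 = 1  t=3,i=13
  .##.. -> .   bit 12 = 0  t=4,i=8
  .#.## -> .   bit 11 = 0  t=1,i=14
  .#.#. -> #   bit 10 = 1  t=0,i=15
  .#..# -> #   bit 9 = 1  t=0,i=1
  .#... -> #   bit 8 = 1  t=1,i=2
  ..### -> .   bit 7 = 0  t=0,i=3
  ..##. -> #   bit 6 = 1  t=3,i=12
  ..#.# -> .   bit 5 = 0  t=0,i=14
  ..#.. -> #   bit 4 = 1  t=2,i=20
  ...## -> #   bit 3 = 1  t=3,i=11
  ...#. -> #   bit 2 = 1  t=0,i=13
  ....# -> .   bit 1 = 0  t=0,i=12
  ..... -> .   bit 0 = 0  t=3,i=9
  bits 01110010101000110010011101011100 = 1923295068

1923295068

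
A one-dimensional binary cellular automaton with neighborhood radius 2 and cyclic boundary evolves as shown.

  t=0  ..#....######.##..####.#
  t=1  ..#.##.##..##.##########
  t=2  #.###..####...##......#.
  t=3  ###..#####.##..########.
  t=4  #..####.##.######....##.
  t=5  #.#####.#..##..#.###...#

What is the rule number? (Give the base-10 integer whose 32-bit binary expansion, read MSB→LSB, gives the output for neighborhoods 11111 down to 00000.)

  [31] ##### => .  t=0,i=9
  [30] ####. => #  t=0,i=11
  [29] ###.# => #  t=0,i=12
  [28] ###.. => .  t=1,i=23
  [27] ##.## => .  t=0,i=13
  [26] ##.#. => #  t=0,i=22
  [25] ##..# => #  t=0,i=16
  [24] ##... => #  t=2,i=11
  [23] #.### => #  t=1,i=14
  [22] #.##. => #  t=0,i=14
  [21] #.#.# => #  t=2,i=0
  [20] #.#.. => #  t=0,i=23
  [19] #..## => #  t=0,i=17
  [18] #..#. => .  t=0,i=1
  [17] #...# => #  t=2,i=12
  [16] #.... => #  t=0,i=4
  [15] .#### => #  t=0,i=8
  [14] .###. => .  t=2,i=3
  [13] .##.# => .  t=1,i=5
  [12] .##.. => #  t=0,i=15
  [11] .#.## => #  t=1,i=3
  [10] .#.#. => .  t=2,i=23
  [9] .#..# => .  t=0,i=0
  [8] .#... => .  t=0,i=3
  [7] ..### => #  t=0,i=7
  [6] ..##. => .  t=1,i=11
  [5] ..#.# => #  t=1,i=2
  [4] ..#.. => #  t=0,i=2
  [3] ...## => .  t=0,i=6
  [2] ...#. => #  t=2,i=21
  [1] ....# => #  t=0,i=5
  [0] ..... => #  t=2,i=18
  bits 01100111111110111001100010110111 = 1744541879

1744541879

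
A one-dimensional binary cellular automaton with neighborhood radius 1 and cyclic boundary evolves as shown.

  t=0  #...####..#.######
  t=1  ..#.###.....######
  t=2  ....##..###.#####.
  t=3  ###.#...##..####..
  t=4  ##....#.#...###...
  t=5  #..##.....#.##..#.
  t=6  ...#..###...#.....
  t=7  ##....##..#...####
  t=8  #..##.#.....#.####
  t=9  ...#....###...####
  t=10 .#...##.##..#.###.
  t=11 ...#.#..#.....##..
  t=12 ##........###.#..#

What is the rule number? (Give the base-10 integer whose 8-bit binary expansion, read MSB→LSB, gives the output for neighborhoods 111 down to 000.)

137

  [7] ### => #  t=0,i=5
  [6] ##. => .  t=0,i=0
  [5] #.# => .  t=0,i=11
  [4] #.. => .  t=0,i=1
  [3] .## => #  t=0,i=4
  [2] .#. => .  t=0,i=10
  [1] ..# => .  t=0,i=3
  [0] ... => #  t=0,i=2
  bits 10001001 = 137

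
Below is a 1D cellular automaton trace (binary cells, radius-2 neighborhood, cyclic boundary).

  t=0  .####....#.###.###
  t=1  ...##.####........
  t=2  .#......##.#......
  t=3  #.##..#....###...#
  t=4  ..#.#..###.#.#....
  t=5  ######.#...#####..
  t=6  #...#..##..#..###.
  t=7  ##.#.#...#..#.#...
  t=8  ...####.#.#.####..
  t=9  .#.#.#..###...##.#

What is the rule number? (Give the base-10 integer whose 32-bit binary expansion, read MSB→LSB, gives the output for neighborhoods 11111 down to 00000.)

  [31] ##### => .  t=5,i=2
  [30] ####. => #  t=0,i=3
  [29] ###.# => .  t=0,i=13
  [28] ###.. => #  t=0,i=4
  [27] ##.## => .  t=0,i=0
  [26] ##.#. => .  t=2,i=10
  [25] ##..# => #  t=3,i=4
  [24] ##... => .  t=0,i=5
  [23] #.### => .  t=0,i=1
  [22] #.##. => #  t=3,i=2
  [21] #.#.# => #  t=4,i=11
  [20] #.#.. => #  t=2,i=11
  [19] #..## => .  t=4,i=6
  [18] #..#. => .  t=3,i=5
  [17] #...# => .  t=3,i=15
  [16] #.... => #  t=0,i=6
  [15] .#### => .  t=0,i=2
  [14] .###. => .  t=0,i=12
  [13] .##.# => .  t=1,i=4
  [12] .##.. => .  t=3,i=3
  [11] .#.## => .  t=0,i=10
  [10] .#.#. => #  t=4,i=3
  [9] .#..# => #  t=4,i=5
  [8] .#... => #  t=2,i=2
  [7] ..### => #  t=3,i=11
  [6] ..##. => .  t=1,i=3
  [5] ..#.# => #  t=0,i=9
  [4] ..#.. => .  t=2,i=1
  [3] ...## => .  t=1,i=2
  [2] ...#. => #  t=0,i=8
  [1] ....# => #  t=0,i=7
  [0] ..... => .  t=1,i=0
  bits 01010010011100010000011110100110 = 1383139238

1383139238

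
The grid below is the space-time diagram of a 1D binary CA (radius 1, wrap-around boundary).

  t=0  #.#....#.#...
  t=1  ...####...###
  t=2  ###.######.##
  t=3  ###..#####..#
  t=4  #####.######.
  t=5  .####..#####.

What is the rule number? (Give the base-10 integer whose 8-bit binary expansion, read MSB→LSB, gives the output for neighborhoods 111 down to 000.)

  nb ###: next=#  (t=1,i=4, bit7=1)
  nb ##.: next=#  (t=1,i=6, bit6=1)
  nb #.#: next=.  (t=0,i=1, bit5=0)
  nb #..: next=#  (t=0,i=3, bit4=1)
  nb .##: next=.  (t=1,i=3, bit3=0)
  nb .#.: next=.  (t=0,i=0, bit2=0)
  nb ..#: next=#  (t=0,i=6, bit1=1)
  nb ...: next=#  (t=0,i=4, bit0=1)
  bits 11010011 = 211

211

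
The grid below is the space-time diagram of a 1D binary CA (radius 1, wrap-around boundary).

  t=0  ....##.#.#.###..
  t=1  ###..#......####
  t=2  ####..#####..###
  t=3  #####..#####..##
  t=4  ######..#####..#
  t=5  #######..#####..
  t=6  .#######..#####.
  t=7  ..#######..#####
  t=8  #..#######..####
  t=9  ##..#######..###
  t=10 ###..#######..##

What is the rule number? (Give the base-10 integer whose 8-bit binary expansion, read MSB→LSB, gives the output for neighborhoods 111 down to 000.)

209

  [7] ### => #  t=0,i=12
  [6] ##. => #  t=0,i=5
  [5] #.# => .  t=0,i=6
  [4] #.. => #  t=0,i=14
  [3] .## => .  t=0,i=4
  [2] .#. => .  t=0,i=7
  [1] ..# => .  t=0,i=3
  [0] ... => #  t=0,i=0
  bits 11010001 = 209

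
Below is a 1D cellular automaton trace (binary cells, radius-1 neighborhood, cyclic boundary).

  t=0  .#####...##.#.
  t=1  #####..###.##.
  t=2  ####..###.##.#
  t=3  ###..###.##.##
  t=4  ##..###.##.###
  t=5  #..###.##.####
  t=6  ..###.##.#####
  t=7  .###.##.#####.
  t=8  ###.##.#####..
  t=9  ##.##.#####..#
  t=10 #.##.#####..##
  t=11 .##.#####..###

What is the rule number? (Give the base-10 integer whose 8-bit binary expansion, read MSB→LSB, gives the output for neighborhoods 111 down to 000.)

175

  ###|#  b7=1 t=0,i=2
  ##.|.  b6=0 t=0,i=5
  #.#|#  b5=1 t=0,i=11
  #..|.  b4=0 t=0,i=6
  .##|#  b3=1 t=0,i=1
  .#.|#  b2=1 t=0,i=12
  ..#|#  b1=1 t=0,i=0
  ...|#  b0=1 t=0,i=7
  bits 10101111 = 175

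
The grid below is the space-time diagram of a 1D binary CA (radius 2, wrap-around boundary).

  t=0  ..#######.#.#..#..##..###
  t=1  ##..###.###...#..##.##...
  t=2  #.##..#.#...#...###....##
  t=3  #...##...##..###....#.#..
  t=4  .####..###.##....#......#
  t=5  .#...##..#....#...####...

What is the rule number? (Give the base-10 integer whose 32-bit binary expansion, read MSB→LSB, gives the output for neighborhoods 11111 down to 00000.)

  [31] ##### => #  t=0,i=4
  [30] ####. => .  t=0,i=7
  [29] ###.# => #  t=0,i=8
  [28] ###.. => .  t=0,i=24
  [27] ##.## => .  t=1,i=7
  [26] ##.#. => #  t=0,i=9
  [25] ##..# => #  t=0,i=0
  [24] ##... => .  t=1,i=11
  [23] #.### => #  t=1,i=8
  [22] #.##. => .  t=1,i=20
  [21] #.#.# => #  t=0,i=10
  [20] #.#.. => .  t=0,i=12
  [19] #..## => #  t=0,i=1
  [18] #..#. => #  t=0,i=14
  [17] #...# => #  t=1,i=12
  [16] #.... => #  t=2,i=20
  [15] .#### => .  t=0,i=3
  [14] .###. => .  t=0,i=23
  [13] .##.# => #  t=1,i=18
  [12] .##.. => .  t=0,i=19
  [11] .#.## => .  t=4,i=0
  [10] .#.#. => .  t=0,i=11
  [9] .#..# => .  t=0,i=13
  [8] .#... => #  t=2,i=9
  [7] ..### => .  t=0,i=2
  [6] ..##. => #  t=0,i=18
  [5] ..#.# => .  t=2,i=6
  [4] ..#.. => .  t=0,i=15
  [3] ...## => #  t=1,i=24
  [2] ...#. => .  t=1,i=13
  [1] ....# => .  t=2,i=21
  [0] ..... => #  t=4,i=20
  bits 10100110101011110010000101001001 = 2796495177

2796495177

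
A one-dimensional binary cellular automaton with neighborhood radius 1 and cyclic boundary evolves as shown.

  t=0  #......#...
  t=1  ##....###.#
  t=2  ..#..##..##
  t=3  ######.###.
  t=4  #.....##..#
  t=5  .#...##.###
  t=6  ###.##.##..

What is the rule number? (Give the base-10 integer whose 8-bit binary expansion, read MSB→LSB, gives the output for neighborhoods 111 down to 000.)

  nb ###: next=.  (t=1,i=0, bit7=0)
  nb ##.: next=.  (t=1,i=1, bit6=0)
  nb #.#: next=#  (t=1,i=9, bit5=1)
  nb #..: next=#  (t=0,i=1, bit4=1)
  nb .##: next=#  (t=1,i=6, bit3=1)
  nb .#.: next=#  (t=0,i=0, bit2=1)
  nb ..#: next=#  (t=0,i=6, bit1=1)
  nb ...: next=.  (t=0,i=2, bit0=0)
  bits 00111110 = 62

62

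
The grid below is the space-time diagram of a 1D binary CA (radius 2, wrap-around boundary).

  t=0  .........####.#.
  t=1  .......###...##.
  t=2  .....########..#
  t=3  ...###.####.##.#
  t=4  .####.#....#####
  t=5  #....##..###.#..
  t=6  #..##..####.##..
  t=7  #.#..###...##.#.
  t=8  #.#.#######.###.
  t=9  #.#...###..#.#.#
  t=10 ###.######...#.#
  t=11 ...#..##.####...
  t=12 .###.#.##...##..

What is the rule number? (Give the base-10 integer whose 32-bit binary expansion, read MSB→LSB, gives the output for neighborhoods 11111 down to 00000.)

2675597470

  #####|#  b31=1 t=2,i=7
  ####.|.  b30=0 t=0,i=11
  ###.#|.  b29=0 t=0,i=12
  ###..|#  b28=1 t=1,i=9
  ##.##|#  b27=1 t=3,i=6
  ##.#.|#  b26=1 t=0,i=13
  ##..#|#  b25=1 t=2,i=13
  ##...|#  b24=1 t=1,i=10
  #.###|.  b23=0 t=3,i=7
  #.##.|#  b22=1 t=3,i=12
  #.#.#|#  b21=1 t=7,i=0
  #.#..|#  b20=1 t=0,i=14
  #..##|#  b19=1 t=5,i=8
  #..#.|.  b18=0 t=2,i=14
  #...#|#  b17=1 t=1,i=11
  #....|.  b16=0 t=0,i=0
  .####|.  b15=0 t=0,i=10
  .###.|#  b14=1 t=1,i=8
  .##.#|#  b13=1 t=3,i=13
  .##..|.  b12=0 t=1,i=14
  .#.##|.  b11=0 t=8,i=3
  .#.#.|.  b10=0 t=7,i=1
  .#..#|.  b9=0 t=5,i=14
  .#...|.  b8=0 t=0,i=15
  ..###|#  b7=1 t=0,i=9
  ..##.|.  b6=0 t=1,i=13
  ..#.#|.  b5=0 t=9,i=11
  ..#..|#  b4=1 t=2,i=15
  ...##|#  b3=1 t=0,i=8
  ...#.|#  b2=1 t=10,i=12
  ....#|#  b1=1 t=0,i=7
  .....|.  b0=0 t=0,i=1
  bits 10011111011110100110000010011110 = 2675597470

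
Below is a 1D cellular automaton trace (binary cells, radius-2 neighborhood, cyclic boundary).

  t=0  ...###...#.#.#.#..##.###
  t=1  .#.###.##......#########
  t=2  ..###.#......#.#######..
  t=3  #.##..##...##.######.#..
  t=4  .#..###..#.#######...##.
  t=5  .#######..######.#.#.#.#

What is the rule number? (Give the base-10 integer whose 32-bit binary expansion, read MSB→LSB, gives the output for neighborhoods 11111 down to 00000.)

2593844182

  #####|#  b31=1 t=1,i=17
  ####.|.  b30=0 t=1,i=22
  ###.#|.  b29=0 t=1,i=5
  ###..|#  b28=1 t=0,i=5
  ##.##|#  b27=1 t=0,i=20
  ##.#.|.  b26=0 t=1,i=0
  ##..#|#  b25=1 t=3,i=4
  ##...|.  b24=0 t=0,i=0
  #.###|#  b23=1 t=0,i=21
  #.##.|.  b22=0 t=1,i=7
  #.#.#|.  b21=0 t=0,i=11
  #.#..|#  b20=1 t=0,i=15
  #..##|#  b19=1 t=0,i=17
  #..#.|.  b18=0 t=3,i=23
  #...#|#  b17=1 t=0,i=1
  #....|.  b16=0 t=1,i=10
  .####|#  b15=1 t=1,i=16
  .###.|#  b14=1 t=0,i=4
  .##.#|#  b13=1 t=0,i=19
  .##..|.  b12=0 t=1,i=8
  .#.##|#  b11=1 t=1,i=2
  .#.#.|.  b10=0 t=0,i=10
  .#..#|#  b9=1 t=0,i=16
  .#...|#  b8=1 t=2,i=7
  ..###|#  b7=1 t=0,i=3
  ..##.|#  b6=1 t=0,i=18
  ..#.#|.  b5=0 t=0,i=9
  ..#..|#  b4=1 t=4,i=1
  ...##|.  b3=0 t=0,i=2
  ...#.|#  b2=1 t=0,i=8
  ....#|#  b1=1 t=1,i=13
  .....|.  b0=0 t=1,i=11
  bits 10011010100110101110101111010110 = 2593844182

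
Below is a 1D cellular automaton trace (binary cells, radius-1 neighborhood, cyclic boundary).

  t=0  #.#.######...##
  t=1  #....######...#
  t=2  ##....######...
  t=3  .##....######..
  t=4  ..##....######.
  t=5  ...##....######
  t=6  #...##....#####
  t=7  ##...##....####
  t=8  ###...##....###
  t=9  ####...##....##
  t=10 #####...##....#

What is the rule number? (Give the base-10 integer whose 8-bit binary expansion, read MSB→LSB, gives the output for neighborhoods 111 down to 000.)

  nb ###: next=#  (t=0,i=5, bit7=1)
  nb ##.: next=#  (t=0,i=0, bit6=1)
  nb #.#: next=.  (t=0,i=1, bit5=0)
  nb #..: next=#  (t=0,i=10, bit4=1)
  nb .##: next=.  (t=0,i=4, bit3=0)
  nb .#.: next=.  (t=0,i=2, bit2=0)
  nb ..#: next=.  (t=0,i=12, bit1=0)
  nb ...: next=.  (t=0,i=11, bit0=0)
  bits 11010000 = 208

208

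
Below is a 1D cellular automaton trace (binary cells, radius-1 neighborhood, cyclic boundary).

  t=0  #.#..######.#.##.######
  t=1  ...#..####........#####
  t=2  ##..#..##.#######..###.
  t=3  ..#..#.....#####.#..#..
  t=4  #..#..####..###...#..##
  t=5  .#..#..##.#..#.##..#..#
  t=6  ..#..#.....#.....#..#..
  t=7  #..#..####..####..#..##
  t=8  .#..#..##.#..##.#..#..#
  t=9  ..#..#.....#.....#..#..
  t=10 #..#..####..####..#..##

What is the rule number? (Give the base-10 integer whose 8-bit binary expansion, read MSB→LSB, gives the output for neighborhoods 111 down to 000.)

  nb ###: next=#  (t=0,i=6, bit7=1)
  nb ##.: next=.  (t=0,i=0, bit6=0)
  nb #.#: next=.  (t=0,i=1, bit5=0)
  nb #..: next=#  (t=0,i=3, bit4=1)
  nb .##: next=.  (t=0,i=5, bit3=0)
  nb .#.: next=.  (t=0,i=2, bit2=0)
  nb ..#: next=.  (t=0,i=4, bit1=0)
  nb ...: next=#  (t=1,i=1, bit0=1)
  bits 10010001 = 145

145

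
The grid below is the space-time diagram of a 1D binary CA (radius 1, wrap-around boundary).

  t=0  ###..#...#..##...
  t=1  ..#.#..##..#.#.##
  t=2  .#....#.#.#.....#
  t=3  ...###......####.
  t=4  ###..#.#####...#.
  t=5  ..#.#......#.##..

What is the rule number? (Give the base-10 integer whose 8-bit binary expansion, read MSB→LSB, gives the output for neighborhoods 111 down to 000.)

  nb ###: next=.  (t=0,i=1, bit7=0)
  nb ##.: next=#  (t=0,i=2, bit6=1)
  nb #.#: next=.  (t=1,i=3, bit5=0)
  nb #..: next=.  (t=0,i=3, bit4=0)
  nb .##: next=.  (t=0,i=0, bit3=0)
  nb .#.: next=.  (t=0,i=5, bit2=0)
  nb ..#: next=#  (t=0,i=4, bit1=1)
  nb ...: next=#  (t=0,i=7, bit0=1)
  bits 01000011 = 67

67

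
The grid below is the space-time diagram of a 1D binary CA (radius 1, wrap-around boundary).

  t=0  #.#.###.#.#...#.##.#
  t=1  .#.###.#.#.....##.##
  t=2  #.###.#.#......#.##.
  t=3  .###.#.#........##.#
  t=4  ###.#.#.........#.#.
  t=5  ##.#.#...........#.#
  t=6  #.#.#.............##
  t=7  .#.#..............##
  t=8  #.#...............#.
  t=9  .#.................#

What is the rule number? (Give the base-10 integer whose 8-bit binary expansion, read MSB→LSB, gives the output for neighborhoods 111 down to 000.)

168

  ### -> #   bit 7 = 1  t=0,i=5
  ##. -> .   bit 6 = 0  t=0,i=0
  #.# -> #   bit 5 = 1  t=0,i=1
  #.. -> .   bit 4 = 0  t=0,i=11
  .## -> #   bit 3 = 1  t=0,i=4
  .#. -> .   bit 2 = 0  t=0,i=2
  ..# -> .   bit 1 = 0  t=0,i=13
  ... -> .   bit 0 = 0  t=0,i=12
  bits 10101000 = 168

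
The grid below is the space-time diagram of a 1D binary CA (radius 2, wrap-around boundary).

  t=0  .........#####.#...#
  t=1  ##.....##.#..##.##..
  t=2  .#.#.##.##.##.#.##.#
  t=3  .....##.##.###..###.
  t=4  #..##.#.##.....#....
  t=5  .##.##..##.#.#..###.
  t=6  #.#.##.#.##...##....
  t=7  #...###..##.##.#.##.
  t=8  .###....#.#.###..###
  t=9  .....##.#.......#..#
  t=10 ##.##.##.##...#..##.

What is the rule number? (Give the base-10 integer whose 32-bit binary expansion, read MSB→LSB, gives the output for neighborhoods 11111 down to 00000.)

609202986

  #####|.  b31=0 t=0,i=11
  ####.|.  b30=0 t=0,i=12
  ###.#|#  b29=1 t=0,i=13
  ###..|.  b28=0 t=3,i=13
  ##.##|.  b27=0 t=1,i=15
  ##.#.|#  b26=1 t=0,i=14
  ##..#|.  b25=0 t=1,i=18
  ##...|.  b24=0 t=1,i=2
  #.###|.  b23=0 t=3,i=11
  #.##.|#  b22=1 t=1,i=16
  #.#.#|.  b21=0 t=2,i=1
  #.#..|.  b20=0 t=0,i=15
  #..##|#  b19=1 t=1,i=12
  #..#.|#  b18=1 t=9,i=18
  #...#|#  b17=1 t=0,i=17
  #....|#  b16=1 t=0,i=1
  .####|#  b15=1 t=0,i=10
  .###.|.  b14=0 t=3,i=12
  .##.#|#  b13=1 t=1,i=8
  .##..|#  b12=1 t=1,i=1
  .#.##|.  b11=0 t=2,i=4
  .#.#.|.  b10=0 t=2,i=0
  .#..#|#  b9=1 t=1,i=11
  .#...|#  b8=1 t=0,i=0
  ..###|.  b7=0 t=0,i=9
  ..##.|.  b6=0 t=1,i=0
  ..#.#|#  b5=1 t=6,i=0
  ..#..|.  b4=0 t=0,i=19
  ...##|#  b3=1 t=0,i=8
  ...#.|.  b2=0 t=0,i=18
  ....#|#  b1=1 t=0,i=7
  .....|.  b0=0 t=0,i=2
  bits 00100100010011111011001100101010 = 609202986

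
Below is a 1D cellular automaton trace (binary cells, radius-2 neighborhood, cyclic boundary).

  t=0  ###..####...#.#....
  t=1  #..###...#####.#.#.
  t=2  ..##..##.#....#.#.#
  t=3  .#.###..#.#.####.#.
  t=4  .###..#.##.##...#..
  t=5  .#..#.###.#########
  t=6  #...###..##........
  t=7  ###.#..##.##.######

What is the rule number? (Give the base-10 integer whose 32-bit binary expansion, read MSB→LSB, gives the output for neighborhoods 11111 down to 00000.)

264904119

  #####|.  b31=0 t=1,i=11
  ####.|.  b30=0 t=0,i=7
  ###.#|.  b29=0 t=1,i=13
  ###..|.  b28=0 t=0,i=2
  ##.##|#  b27=1 t=4,i=10
  ##.#.|#  b26=1 t=1,i=14
  ##..#|#  b25=1 t=0,i=3
  ##...|#  b24=1 t=0,i=9
  #.###|#  b23=1 t=3,i=3
  #.##.|#  b22=1 t=4,i=8
  #.#.#|.  b21=0 t=1,i=15
  #.#..|.  b20=0 t=0,i=14
  #..##|#  b19=1 t=0,i=4
  #..#.|.  b18=0 t=3,i=0
  #...#|#  b17=1 t=0,i=10
  #....|.  b16=0 t=0,i=16
  .####|.  b15=0 t=0,i=6
  .###.|.  b14=0 t=0,i=1
  .##.#|.  b13=0 t=2,i=7
  .##..|#  b12=1 t=2,i=3
  .#.##|#  b11=1 t=3,i=2
  .#.#.|#  b10=1 t=0,i=13
  .#..#|.  b9=0 t=1,i=1
  .#...|#  b8=1 t=0,i=15
  ..###|#  b7=1 t=0,i=0
  ..##.|.  b6=0 t=2,i=2
  ..#.#|#  b5=1 t=0,i=12
  ..#..|#  b4=1 t=4,i=16
  ...##|.  b3=0 t=0,i=18
  ...#.|#  b2=1 t=0,i=11
  ....#|#  b1=1 t=0,i=17
  .....|#  b0=1 t=6,i=13
  bits 00001111110010100001110110110111 = 264904119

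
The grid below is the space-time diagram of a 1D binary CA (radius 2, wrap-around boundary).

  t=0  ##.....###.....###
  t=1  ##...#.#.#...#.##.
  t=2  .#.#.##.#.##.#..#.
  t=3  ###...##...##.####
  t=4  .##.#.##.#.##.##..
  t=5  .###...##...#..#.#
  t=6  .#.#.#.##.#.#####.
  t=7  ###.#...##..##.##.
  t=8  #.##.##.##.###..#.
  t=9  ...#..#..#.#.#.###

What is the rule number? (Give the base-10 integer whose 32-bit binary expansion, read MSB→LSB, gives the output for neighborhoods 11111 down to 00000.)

  #####|.  b31=0 t=0,i=17
  ####.|#  b30=1 t=0,i=0
  ###.#|#  b29=1 t=7,i=2
  ###..|#  b28=1 t=0,i=1
  ##.##|.  b27=0 t=1,i=17
  ##.#.|#  b26=1 t=2,i=7
  ##..#|.  b25=0 t=6,i=17
  ##...|.  b24=0 t=0,i=2
  #.###|#  b23=1 t=3,i=14
  #.##.|.  b22=0 t=1,i=0
  #.#.#|.  b21=0 t=1,i=7
  #.#..|.  b20=0 t=1,i=9
  #..##|#  b19=1 t=7,i=11
  #..#.|#  b18=1 t=2,i=0
  #...#|#  b17=1 t=1,i=3
  #....|.  b16=0 t=0,i=3
  .####|#  b15=1 t=0,i=16
  .###.|.  b14=0 t=0,i=8
  .##.#|#  b13=1 t=1,i=16
  .##..|#  b12=1 t=1,i=1
  .#.##|.  b11=0 t=1,i=14
  .#.#.|#  b10=1 t=1,i=6
  .#..#|#  b9=1 t=2,i=14
  .#...|#  b8=1 t=1,i=10
  ..###|#  b7=1 t=0,i=7
  ..##.|#  b6=1 t=3,i=6
  ..#.#|#  b5=1 t=1,i=5
  ..#..|#  b4=1 t=2,i=16
  ...##|.  b3=0 t=0,i=6
  ...#.|.  b2=0 t=1,i=4
  ....#|#  b1=1 t=0,i=5
  .....|.  b0=0 t=0,i=4
  bits 01110100100011101011011111110010 = 1955510258

1955510258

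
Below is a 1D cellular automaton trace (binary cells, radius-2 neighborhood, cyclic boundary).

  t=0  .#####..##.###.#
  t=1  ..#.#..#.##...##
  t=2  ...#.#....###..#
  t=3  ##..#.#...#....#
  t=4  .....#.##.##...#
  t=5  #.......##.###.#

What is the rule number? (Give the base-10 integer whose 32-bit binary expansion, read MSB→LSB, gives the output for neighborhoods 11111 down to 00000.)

1294645136

  #####|.  b31=0 t=0,i=3
  ####.|#  b30=1 t=0,i=4
  ###.#|.  b29=0 t=0,i=13
  ###..|.  b28=0 t=0,i=5
  ##.##|#  b27=1 t=0,i=10
  ##.#.|#  b26=1 t=0,i=14
  ##..#|.  b25=0 t=0,i=6
  ##...|#  b24=1 t=1,i=11
  #.###|.  b23=0 t=0,i=1
  #.##.|.  b22=0 t=1,i=9
  #.#.#|#  b21=1 t=0,i=15
  #.#..|.  b20=0 t=1,i=4
  #..##|#  b19=1 t=0,i=7
  #..#.|.  b18=0 t=1,i=1
  #...#|#  b17=1 t=1,i=12
  #....|.  b16=0 t=2,i=7
  .####|#  b15=1 t=0,i=2
  .###.|.  b14=0 t=0,i=12
  .##.#|#  b13=1 t=0,i=9
  .##..|#  b12=1 t=1,i=10
  .#.##|.  b11=0 t=0,i=0
  .#.#.|#  b10=1 t=1,i=3
  .#..#|#  b9=1 t=1,i=5
  .#...|#  b8=1 t=2,i=0
  ..###|#  b7=1 t=2,i=10
  ..##.|.  b6=0 t=0,i=8
  ..#.#|.  b5=0 t=1,i=2
  ..#..|#  b4=1 t=2,i=15
  ...##|.  b3=0 t=1,i=13
  ...#.|.  b2=0 t=2,i=2
  ....#|.  b1=0 t=2,i=8
  .....|.  b0=0 t=4,i=2
  bits 01001101001010101011011110010000 = 1294645136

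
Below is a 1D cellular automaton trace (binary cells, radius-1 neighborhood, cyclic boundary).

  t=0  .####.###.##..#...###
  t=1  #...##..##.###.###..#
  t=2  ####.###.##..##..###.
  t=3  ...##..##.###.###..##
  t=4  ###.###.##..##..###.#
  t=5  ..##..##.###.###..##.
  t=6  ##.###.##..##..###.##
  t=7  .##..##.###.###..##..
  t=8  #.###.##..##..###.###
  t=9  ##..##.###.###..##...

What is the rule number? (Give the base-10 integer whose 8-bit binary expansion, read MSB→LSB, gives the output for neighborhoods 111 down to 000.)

  nb ###: next=.  (t=0,i=2, bit7=0)
  nb ##.: next=#  (t=0,i=4, bit6=1)
  nb #.#: next=#  (t=0,i=0, bit5=1)
  nb #..: next=#  (t=0,i=12, bit4=1)
  nb .##: next=.  (t=0,i=1, bit3=0)
  nb .#.: next=.  (t=0,i=14, bit2=0)
  nb ..#: next=#  (t=0,i=13, bit1=1)
  nb ...: next=#  (t=0,i=16, bit0=1)
  bits 01110011 = 115

115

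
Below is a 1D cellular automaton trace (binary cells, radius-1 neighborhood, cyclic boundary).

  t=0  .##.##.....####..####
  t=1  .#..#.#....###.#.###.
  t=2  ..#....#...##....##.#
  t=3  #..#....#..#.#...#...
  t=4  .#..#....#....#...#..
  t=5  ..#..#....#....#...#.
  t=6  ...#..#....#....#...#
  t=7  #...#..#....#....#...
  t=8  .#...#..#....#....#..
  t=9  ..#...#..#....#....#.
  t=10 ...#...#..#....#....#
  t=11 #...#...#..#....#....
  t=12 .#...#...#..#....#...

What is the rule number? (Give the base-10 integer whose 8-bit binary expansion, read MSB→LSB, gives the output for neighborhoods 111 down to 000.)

152

  [7] ### => #  t=0,i=12
  [6] ##. => .  t=0,i=2
  [5] #.# => .  t=0,i=0
  [4] #.. => #  t=0,i=6
  [3] .## => #  t=0,i=1
  [2] .#. => .  t=1,i=1
  [1] ..# => .  t=0,i=10
  [0] ... => .  t=0,i=7
  bits 10011000 = 152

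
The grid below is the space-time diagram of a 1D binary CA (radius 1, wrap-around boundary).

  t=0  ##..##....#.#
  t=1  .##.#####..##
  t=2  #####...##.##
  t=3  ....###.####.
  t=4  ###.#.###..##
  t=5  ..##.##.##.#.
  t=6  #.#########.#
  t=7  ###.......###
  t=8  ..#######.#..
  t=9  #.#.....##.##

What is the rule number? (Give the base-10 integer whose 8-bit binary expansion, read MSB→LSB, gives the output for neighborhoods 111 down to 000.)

121

  [7] ### => .  t=0,i=0
  [6] ##. => #  t=0,i=1
  [5] #.# => #  t=0,i=11
  [4] #.. => #  t=0,i=2
  [3] .## => #  t=0,i=4
  [2] .#. => .  t=0,i=10
  [1] ..# => .  t=0,i=3
  [0] ... => #  t=0,i=7
  bits 01111001 = 121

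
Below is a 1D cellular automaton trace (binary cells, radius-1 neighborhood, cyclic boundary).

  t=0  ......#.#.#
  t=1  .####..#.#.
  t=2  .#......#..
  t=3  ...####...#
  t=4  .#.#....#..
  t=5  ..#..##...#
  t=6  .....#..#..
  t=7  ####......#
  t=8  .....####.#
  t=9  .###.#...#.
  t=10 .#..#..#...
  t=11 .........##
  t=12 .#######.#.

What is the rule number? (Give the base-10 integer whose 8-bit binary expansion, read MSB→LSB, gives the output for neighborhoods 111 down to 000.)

41

  nb ###: next=.  (t=1,i=2, bit7=0)
  nb ##.: next=.  (t=1,i=4, bit6=0)
  nb #.#: next=#  (t=0,i=7, bit5=1)
  nb #..: next=.  (t=0,i=0, bit4=0)
  nb .##: next=#  (t=1,i=1, bit3=1)
  nb .#.: next=.  (t=0,i=6, bit2=0)
  nb ..#: next=.  (t=0,i=5, bit1=0)
  nb ...: next=#  (t=0,i=1, bit0=1)
  bits 00101001 = 41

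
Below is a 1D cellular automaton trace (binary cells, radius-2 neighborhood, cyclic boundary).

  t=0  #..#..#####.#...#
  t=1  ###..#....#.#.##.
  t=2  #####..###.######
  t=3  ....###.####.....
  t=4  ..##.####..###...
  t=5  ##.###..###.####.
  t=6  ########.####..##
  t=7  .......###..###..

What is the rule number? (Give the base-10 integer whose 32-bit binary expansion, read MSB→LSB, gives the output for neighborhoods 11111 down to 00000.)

  #####|.  b31=0 t=0,i=8
  ####.|.  b30=0 t=0,i=9
  ###.#|#  b29=1 t=0,i=10
  ###..|#  b28=1 t=1,i=2
  ##.##|#  b27=1 t=1,i=16
  ##.#.|.  b26=0 t=0,i=11
  ##..#|#  b25=1 t=0,i=1
  ##...|#  b24=1 t=3,i=12
  #.###|#  b23=1 t=1,i=0
  #.##.|#  b22=1 t=1,i=14
  #.#.#|#  b21=1 t=1,i=12
  #.#..|#  b20=1 t=0,i=12
  #..##|#  b19=1 t=0,i=5
  #..#.|#  b18=1 t=0,i=2
  #...#|#  b17=1 t=0,i=14
  #....|#  b16=1 t=1,i=7
  .####|.  b15=0 t=0,i=7
  .###.|#  b14=1 t=1,i=1
  .##.#|#  b13=1 t=1,i=15
  .##..|#  b12=1 t=0,i=0
  .#.##|#  b11=1 t=1,i=13
  .#.#.|#  b10=1 t=1,i=11
  .#..#|.  b9=0 t=0,i=4
  .#...|.  b8=0 t=0,i=13
  ..###|.  b7=0 t=0,i=6
  ..##.|.  b6=0 t=0,i=16
  ..#.#|.  b5=0 t=1,i=10
  ..#..|.  b4=0 t=0,i=3
  ...##|#  b3=1 t=0,i=15
  ...#.|#  b2=1 t=1,i=9
  ....#|#  b1=1 t=1,i=8
  .....|.  b0=0 t=3,i=0
  bits 00111011111111110111110000001110 = 1006599182

1006599182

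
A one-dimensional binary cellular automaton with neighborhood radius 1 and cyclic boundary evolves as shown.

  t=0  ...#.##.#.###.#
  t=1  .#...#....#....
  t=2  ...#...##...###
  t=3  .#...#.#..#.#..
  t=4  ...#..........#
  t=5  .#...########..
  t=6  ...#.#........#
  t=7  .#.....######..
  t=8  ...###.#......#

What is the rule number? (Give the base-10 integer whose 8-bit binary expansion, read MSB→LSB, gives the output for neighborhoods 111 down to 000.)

  ### -> .   bit 7 = 0  t=0,i=11
  ##. -> .   bit 6 = 0  t=0,i=6
  #.# -> .   bit 5 = 0  t=0,i=4
  #.. -> .   bit 4 = 0  t=0,i=0
  .## -> #   bit 3 = 1  t=0,i=5
  .#. -> .   bit 2 = 0  t=0,i=3
  ..# -> .   bit 1 = 0  t=0,i=2
  ... -> #   bit 0 = 1  t=0,i=1
  bits 00001001 = 9

9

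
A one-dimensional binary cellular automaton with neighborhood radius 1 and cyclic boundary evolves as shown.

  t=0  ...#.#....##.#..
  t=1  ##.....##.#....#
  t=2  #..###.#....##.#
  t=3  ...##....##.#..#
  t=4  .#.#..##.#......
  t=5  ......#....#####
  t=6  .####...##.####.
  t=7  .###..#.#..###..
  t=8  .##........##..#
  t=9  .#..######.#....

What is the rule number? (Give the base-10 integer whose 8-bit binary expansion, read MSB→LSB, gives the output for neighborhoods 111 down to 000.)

137

  ###|#  b7=1 t=1,i=0
  ##.|.  b6=0 t=0,i=11
  #.#|.  b5=0 t=0,i=4
  #..|.  b4=0 t=0,i=6
  .##|#  b3=1 t=0,i=10
  .#.|.  b2=0 t=0,i=3
  ..#|.  b1=0 t=0,i=2
  ...|#  b0=1 t=0,i=0
  bits 10001001 = 137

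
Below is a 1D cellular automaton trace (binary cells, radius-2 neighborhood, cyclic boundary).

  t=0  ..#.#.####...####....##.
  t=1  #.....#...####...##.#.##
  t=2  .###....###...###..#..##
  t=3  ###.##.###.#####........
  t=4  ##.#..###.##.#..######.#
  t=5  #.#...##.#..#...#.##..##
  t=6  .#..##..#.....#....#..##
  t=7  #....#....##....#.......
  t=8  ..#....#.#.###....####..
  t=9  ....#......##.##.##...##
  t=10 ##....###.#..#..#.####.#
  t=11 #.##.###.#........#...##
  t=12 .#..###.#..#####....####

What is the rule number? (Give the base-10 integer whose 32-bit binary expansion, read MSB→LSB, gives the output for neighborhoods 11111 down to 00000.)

  ##### -> #   bit 31 = 1  t=3,i=13
  ####. -> .   bit 30 = 0  t=0,i=8
  ###.# -> .   bit 29 = 0  t=3,i=2
  ###.. -> .   bit 28 = 0  t=0,i=9
  ##.## -> #   bit 27 = 1  t=2,i=0
  ##.#. -> #   bit 26 = 1  t=1,i=19
  ##..# -> .   bit 25 = 0  t=2,i=17
  ##... -> #   bit 24 = 1  t=0,i=10
  #.### -> #   bit 23 = 1  t=0,i=6
  #.##. -> .   bit 22 = 0  t=3,i=4
  #.#.# -> .   bit 21 = 0  t=0,i=4
  #.#.. -> .   bit 20 = 0  t=4,i=3
  #..## -> .   bit 19 = 0  t=2,i=21
  #..#. -> .   bit 18 = 0  t=2,i=18
  #...# -> #   bit 17 = 1  t=0,i=0
  #.... -> #   bit 16 = 1  t=0,i=18
  .#### -> .   bit 15 = 0  t=0,i=7
  .###. -> #   bit 14 = 1  t=1,i=23
  .##.# -> .   bit 13 = 0  t=1,i=18
  .##.. -> #   bit 12 = 1  t=0,i=22
  .#.## -> .   bit 11 = 0  t=0,i=5
  .#.#. -> .   bit 10 = 0  t=0,i=3
  .#..# -> .   bit 9 = 0  t=2,i=20
  .#... -> .   bit 8 = 0  t=1,i=7
  ..### -> #   bit 7 = 1  t=0,i=13
  ..##. -> .   bit 6 = 0  t=0,i=21
  ..#.# -> .   bit 5 = 0  t=0,i=2
  ..#.. -> .   bit 4 = 0  t=1,i=6
  ...## -> #   bit 3 = 1  t=0,i=12
  ...#. -> .   bit 2 = 0  t=0,i=1
  ....# -> .   bit 1 = 0  t=0,i=19
  ..... -> #   bit 0 = 1  t=1,i=3
  bits 10001101100000110101000010001001 = 2374193289

2374193289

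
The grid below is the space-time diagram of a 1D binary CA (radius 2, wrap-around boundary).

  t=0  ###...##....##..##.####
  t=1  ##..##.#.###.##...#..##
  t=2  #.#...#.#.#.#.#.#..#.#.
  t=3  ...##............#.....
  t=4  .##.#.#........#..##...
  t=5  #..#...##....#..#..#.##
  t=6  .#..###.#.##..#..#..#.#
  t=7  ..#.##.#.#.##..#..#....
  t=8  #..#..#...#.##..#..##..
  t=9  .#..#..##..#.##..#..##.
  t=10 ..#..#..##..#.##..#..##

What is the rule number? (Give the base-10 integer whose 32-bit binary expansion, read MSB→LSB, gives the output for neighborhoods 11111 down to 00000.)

3456326538

  nb #####: next=#  (t=0,i=0, bit31=1)
  nb ####.: next=#  (t=0,i=1, bit30=1)
  nb ###.#: next=.  (t=1,i=11, bit29=0)
  nb ###..: next=.  (t=0,i=2, bit28=0)
  nb ##.##: next=#  (t=0,i=18, bit27=1)
  nb ##.#.: next=#  (t=1,i=6, bit26=1)
  nb ##..#: next=#  (t=0,i=14, bit25=1)
  nb ##...: next=.  (t=0,i=3, bit24=0)
  nb #.###: next=.  (t=0,i=19, bit23=0)
  nb #.##.: next=.  (t=1,i=13, bit22=0)
  nb #.#.#: next=.  (t=1,i=7, bit21=0)
  nb #.#..: next=.  (t=2,i=2, bit20=0)
  nb #..##: next=.  (t=0,i=15, bit19=0)
  nb #..#.: next=.  (t=2,i=18, bit18=0)
  nb #...#: next=#  (t=0,i=4, bit17=1)
  nb #....: next=#  (t=0,i=9, bit16=1)
  nb .####: next=.  (t=0,i=20, bit15=0)
  nb .###.: next=#  (t=1,i=10, bit14=1)
  nb .##.#: next=.  (t=0,i=17, bit13=0)
  nb .##..: next=#  (t=0,i=7, bit12=1)
  nb .#.##: next=#  (t=1,i=8, bit11=1)
  nb .#.#.: next=.  (t=2,i=1, bit10=0)
  nb .#..#: next=#  (t=1,i=19, bit9=1)
  nb .#...: next=#  (t=2,i=3, bit8=1)
  nb ..###: next=#  (t=1,i=21, bit7=1)
  nb ..##.: next=.  (t=0,i=6, bit6=0)
  nb ..#.#: next=.  (t=2,i=6, bit5=0)
  nb ..#..: next=.  (t=1,i=18, bit4=0)
  nb ...##: next=#  (t=0,i=5, bit3=1)
  nb ...#.: next=.  (t=1,i=17, bit2=0)
  nb ....#: next=#  (t=0,i=10, bit1=1)
  nb .....: next=.  (t=3,i=0, bit0=0)
  bits 11001110000000110101101110001010 = 3456326538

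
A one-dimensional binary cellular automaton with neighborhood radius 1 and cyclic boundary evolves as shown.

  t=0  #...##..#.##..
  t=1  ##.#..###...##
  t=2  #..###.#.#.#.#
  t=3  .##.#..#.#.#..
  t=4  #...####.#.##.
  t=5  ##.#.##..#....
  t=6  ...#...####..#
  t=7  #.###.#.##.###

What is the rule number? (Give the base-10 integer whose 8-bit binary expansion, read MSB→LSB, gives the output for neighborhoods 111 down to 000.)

  ###|#  b7=1 t=1,i=0
  ##.|.  b6=0 t=0,i=5
  #.#|.  b5=0 t=0,i=9
  #..|#  b4=1 t=0,i=1
  .##|.  b3=0 t=0,i=4
  .#.|#  b2=1 t=0,i=0
  ..#|#  b1=1 t=0,i=3
  ...|.  b0=0 t=0,i=2
  bits 10010110 = 150

150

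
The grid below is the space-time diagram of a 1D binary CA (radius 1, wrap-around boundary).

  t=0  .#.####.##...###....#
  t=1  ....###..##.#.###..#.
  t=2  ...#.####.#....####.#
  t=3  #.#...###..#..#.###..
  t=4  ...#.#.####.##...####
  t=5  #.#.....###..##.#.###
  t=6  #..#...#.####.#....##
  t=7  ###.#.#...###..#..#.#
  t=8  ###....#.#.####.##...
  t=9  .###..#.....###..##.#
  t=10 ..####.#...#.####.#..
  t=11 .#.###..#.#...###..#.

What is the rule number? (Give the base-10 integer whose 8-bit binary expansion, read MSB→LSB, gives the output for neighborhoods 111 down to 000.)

  ###|#  b7=1 t=0,i=4
  ##.|#  b6=1 t=0,i=6
  #.#|.  b5=0 t=0,i=0
  #..|#  b4=1 t=0,i=10
  .##|.  b3=0 t=0,i=3
  .#.|.  b2=0 t=0,i=1
  ..#|#  b1=1 t=0,i=12
  ...|.  b0=0 t=0,i=11
  bits 11010010 = 210

210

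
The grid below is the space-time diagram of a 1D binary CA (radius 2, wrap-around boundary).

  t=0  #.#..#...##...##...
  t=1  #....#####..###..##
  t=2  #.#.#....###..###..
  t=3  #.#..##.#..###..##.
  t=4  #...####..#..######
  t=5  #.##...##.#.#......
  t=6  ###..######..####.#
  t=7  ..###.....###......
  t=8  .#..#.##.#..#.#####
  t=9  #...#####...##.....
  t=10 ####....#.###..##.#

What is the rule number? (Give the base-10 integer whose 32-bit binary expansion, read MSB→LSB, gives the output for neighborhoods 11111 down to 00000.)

  #####|.  b31=0 t=1,i=7
  ####.|.  b30=0 t=1,i=8
  ###.#|.  b29=0 t=6,i=16
  ###..|#  b28=1 t=1,i=0
  ##.##|.  b27=0 t=6,i=17
  ##.#.|#  b26=1 t=3,i=7
  ##..#|#  b25=1 t=1,i=10
  ##...|.  b24=0 t=0,i=11
  #.###|.  b23=0 t=6,i=18
  #.##.|#  b22=1 t=5,i=2
  #.#.#|#  b21=1 t=2,i=2
  #.#..|.  b20=0 t=0,i=2
  #..##|#  b19=1 t=1,i=11
  #..#.|.  b18=0 t=0,i=4
  #...#|#  b17=1 t=0,i=7
  #....|#  b16=1 t=1,i=2
  .####|.  b15=0 t=1,i=6
  .###.|.  b14=0 t=1,i=13
  .##.#|#  b13=1 t=3,i=6
  .##..|.  b12=0 t=0,i=10
  .#.##|#  b11=1 t=5,i=1
  .#.#.|.  b10=0 t=0,i=1
  .#..#|.  b9=0 t=0,i=3
  .#...|#  b8=1 t=0,i=6
  ..###|.  b7=0 t=1,i=5
  ..##.|#  b6=1 t=0,i=9
  ..#.#|#  b5=1 t=0,i=0
  ..#..|#  b4=1 t=0,i=5
  ...##|#  b3=1 t=0,i=8
  ...#.|#  b2=1 t=0,i=18
  ....#|.  b1=0 t=1,i=3
  .....|#  b0=1 t=5,i=15
  bits 00010110011010110010100101111101 = 376121725

376121725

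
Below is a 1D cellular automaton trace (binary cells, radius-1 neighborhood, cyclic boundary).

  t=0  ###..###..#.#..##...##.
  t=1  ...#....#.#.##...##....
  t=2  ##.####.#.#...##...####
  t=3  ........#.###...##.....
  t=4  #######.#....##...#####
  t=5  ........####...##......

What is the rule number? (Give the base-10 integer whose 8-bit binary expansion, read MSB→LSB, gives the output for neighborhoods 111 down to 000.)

21

  [7] ### => .  t=0,i=1
  [6] ##. => .  t=0,i=2
  [5] #.# => .  t=0,i=11
  [4] #.. => #  t=0,i=3
  [3] .## => .  t=0,i=0
  [2] .#. => #  t=0,i=10
  [1] ..# => .  t=0,i=4
  [0] ... => #  t=0,i=18
  bits 00010101 = 21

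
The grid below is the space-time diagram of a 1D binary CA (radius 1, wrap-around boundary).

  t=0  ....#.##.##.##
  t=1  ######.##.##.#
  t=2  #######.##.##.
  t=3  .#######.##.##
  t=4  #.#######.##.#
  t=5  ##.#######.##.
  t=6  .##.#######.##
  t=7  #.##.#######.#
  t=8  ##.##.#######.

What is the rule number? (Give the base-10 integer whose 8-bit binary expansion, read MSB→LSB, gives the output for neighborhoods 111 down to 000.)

  [7] ### => #  t=1,i=0
  [6] ##. => #  t=0,i=7
  [5] #.# => #  t=0,i=5
  [4] #.. => #  t=0,i=0
  [3] .## => .  t=0,i=6
  [2] .#. => #  t=0,i=4
  [1] ..# => #  t=0,i=3
  [0] ... => #  t=0,i=1
  bits 11110111 = 247

247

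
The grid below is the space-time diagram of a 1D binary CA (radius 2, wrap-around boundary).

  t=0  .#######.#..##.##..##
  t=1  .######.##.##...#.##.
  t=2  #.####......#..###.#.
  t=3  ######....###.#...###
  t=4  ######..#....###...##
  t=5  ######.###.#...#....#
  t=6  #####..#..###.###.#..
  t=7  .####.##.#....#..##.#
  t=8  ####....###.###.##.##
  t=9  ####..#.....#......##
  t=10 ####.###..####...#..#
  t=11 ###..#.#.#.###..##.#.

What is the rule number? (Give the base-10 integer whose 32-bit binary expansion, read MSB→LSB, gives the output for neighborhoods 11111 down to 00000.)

3569130870

  [31] ##### => #  t=0,i=3
  [30] ####. => #  t=0,i=6
  [29] ###.# => .  t=0,i=7
  [28] ###.. => #  t=2,i=5
  [27] ##.## => .  t=0,i=0
  [26] ##.#. => #  t=0,i=8
  [25] ##..# => .  t=0,i=17
  [24] ##... => .  t=1,i=13
  [23] #.### => #  t=0,i=1
  [22] #.##. => .  t=0,i=15
  [21] #.#.# => #  t=2,i=0
  [20] #.#.. => #  t=0,i=9
  [19] #..## => #  t=0,i=11
  [18] #..#. => #  t=4,i=7
  [17] #...# => .  t=1,i=14
  [16] #.... => .  t=2,i=7
  [15] .#### => #  t=0,i=2
  [14] .###. => .  t=2,i=16
  [13] .##.# => .  t=0,i=13
  [12] .##.. => #  t=0,i=16
  [11] .#.## => #  t=1,i=17
  [10] .#.#. => #  t=2,i=20
  [9] .#..# => .  t=0,i=10
  [8] .#... => #  t=3,i=15
  [7] ..### => .  t=1,i=1
  [6] ..##. => #  t=0,i=12
  [5] ..#.# => #  t=1,i=16
  [4] ..#.. => #  t=2,i=12
  [3] ...## => .  t=3,i=9
  [2] ...#. => #  t=1,i=15
  [1] ....# => #  t=2,i=10
  [0] ..... => .  t=2,i=8
  bits 11010100101111001001110101110110 = 3569130870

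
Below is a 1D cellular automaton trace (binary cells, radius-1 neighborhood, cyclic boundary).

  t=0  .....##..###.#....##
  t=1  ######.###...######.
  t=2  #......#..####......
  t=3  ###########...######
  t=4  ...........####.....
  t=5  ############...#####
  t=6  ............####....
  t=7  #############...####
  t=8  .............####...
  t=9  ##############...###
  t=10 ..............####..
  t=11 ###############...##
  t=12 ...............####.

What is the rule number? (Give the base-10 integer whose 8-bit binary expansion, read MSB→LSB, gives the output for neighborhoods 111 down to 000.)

  ### -> .   bit 7 = 0  t=0,i=10
  ##. -> .   bit 6 = 0  t=0,i=6
  #.# -> .   bit 5 = 0  t=0,i=12
  #.. -> #   bit 4 = 1  t=0,i=0
  .## -> #   bit 3 = 1  t=0,i=5
  .#. -> #   bit 2 = 1  t=0,i=13
  ..# -> #   bit 1 = 1  t=0,i=4
  ... -> #   bit 0 = 1  t=0,i=1
  bits 00011111 = 31

31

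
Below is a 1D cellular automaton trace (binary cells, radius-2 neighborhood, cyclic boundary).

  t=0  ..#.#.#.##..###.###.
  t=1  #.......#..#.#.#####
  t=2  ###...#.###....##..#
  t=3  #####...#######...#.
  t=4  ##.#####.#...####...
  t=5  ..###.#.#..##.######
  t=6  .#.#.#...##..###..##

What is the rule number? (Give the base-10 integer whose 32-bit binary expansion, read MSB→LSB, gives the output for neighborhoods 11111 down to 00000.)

1573896730

  nb #####: next=.  (t=1,i=17, bit31=0)
  nb ####.: next=#  (t=1,i=19, bit30=1)
  nb ###.#: next=.  (t=0,i=14, bit29=0)
  nb ###..: next=#  (t=0,i=18, bit28=1)
  nb ##.##: next=#  (t=0,i=15, bit27=1)
  nb ##.#.: next=#  (t=4,i=8, bit26=1)
  nb ##..#: next=.  (t=0,i=10, bit25=0)
  nb ##...: next=#  (t=0,i=19, bit24=1)
  nb #.###: next=#  (t=0,i=16, bit23=1)
  nb #.##.: next=#  (t=0,i=8, bit22=1)
  nb #.#.#: next=.  (t=0,i=4, bit21=0)
  nb #.#..: next=.  (t=4,i=9, bit20=0)
  nb #..##: next=#  (t=0,i=11, bit19=1)
  nb #..#.: next=#  (t=1,i=10, bit18=1)
  nb #...#: next=#  (t=0,i=0, bit17=1)
  nb #....: next=#  (t=1,i=2, bit16=1)
  nb .####: next=#  (t=1,i=16, bit15=1)
  nb .###.: next=#  (t=0,i=13, bit14=1)
  nb .##.#: next=.  (t=4,i=1, bit13=0)
  nb .##..: next=.  (t=0,i=9, bit12=0)
  nb .#.##: next=.  (t=0,i=7, bit11=0)
  nb .#.#.: next=.  (t=0,i=3, bit10=0)
  nb .#..#: next=#  (t=1,i=9, bit9=1)
  nb .#...: next=.  (t=4,i=10, bit8=0)
  nb ..###: next=.  (t=0,i=12, bit7=0)
  nb ..##.: next=.  (t=2,i=15, bit6=0)
  nb ..#.#: next=.  (t=0,i=2, bit5=0)
  nb ..#..: next=#  (t=1,i=8, bit4=1)
  nb ...##: next=#  (t=2,i=14, bit3=1)
  nb ...#.: next=.  (t=0,i=1, bit2=0)
  nb ....#: next=#  (t=1,i=6, bit1=1)
  nb .....: next=.  (t=1,i=3, bit0=0)
  bits 01011101110011111100001000011010 = 1573896730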